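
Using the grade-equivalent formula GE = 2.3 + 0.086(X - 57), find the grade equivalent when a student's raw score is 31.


raw - median = 31 - 57 = -26
slope * diff = 0.086 * -26 = -2.236
GE = 2.3 + -2.236
GE = 0.064

0.064


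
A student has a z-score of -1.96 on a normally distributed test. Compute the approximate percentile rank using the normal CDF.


CDF(z) = 0.5 * (1 + erf(z/sqrt(2)))
erf(-1.3859) = -0.95
CDF = 0.025
Percentile rank = 0.025 * 100 = 2.5

2.5


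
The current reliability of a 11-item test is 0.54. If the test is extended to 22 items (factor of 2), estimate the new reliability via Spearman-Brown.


r_new = (n * rxx) / (1 + (n-1) * rxx)
r_new = (2 * 0.54) / (1 + 1 * 0.54)
r_new = 1.08 / 1.54
r_new = 0.7013

0.7013


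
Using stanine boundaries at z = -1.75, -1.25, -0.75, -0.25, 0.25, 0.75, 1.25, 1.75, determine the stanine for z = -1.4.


Stanine boundaries: [-1.75, -1.25, -0.75, -0.25, 0.25, 0.75, 1.25, 1.75]
z = -1.4
Check each boundary:
  z >= -1.75 -> could be stanine 2
  z < -1.25
  z < -0.75
  z < -0.25
  z < 0.25
  z < 0.75
  z < 1.25
  z < 1.75
Highest qualifying boundary gives stanine = 2

2


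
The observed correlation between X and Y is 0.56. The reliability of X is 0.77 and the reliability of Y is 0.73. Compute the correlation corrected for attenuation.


r_corrected = rxy / sqrt(rxx * ryy)
= 0.56 / sqrt(0.77 * 0.73)
= 0.56 / sqrt(0.5621)
= 0.56 / 0.749733
r_corrected = 0.7469

0.7469


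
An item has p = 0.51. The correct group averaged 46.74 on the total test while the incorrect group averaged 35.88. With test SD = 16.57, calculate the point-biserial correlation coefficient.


q = 1 - p = 0.49
rpb = ((M1 - M0) / SD) * sqrt(p * q)
rpb = ((46.74 - 35.88) / 16.57) * sqrt(0.51 * 0.49)
rpb = 0.3276

0.3276


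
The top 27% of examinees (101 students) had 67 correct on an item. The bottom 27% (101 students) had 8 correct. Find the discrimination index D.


p_upper = 67/101 = 0.6634
p_lower = 8/101 = 0.0792
D = 0.6634 - 0.0792 = 0.5842

0.5842


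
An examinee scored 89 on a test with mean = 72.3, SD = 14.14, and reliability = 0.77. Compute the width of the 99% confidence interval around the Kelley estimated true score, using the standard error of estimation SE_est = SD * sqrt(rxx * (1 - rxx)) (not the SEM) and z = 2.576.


True score estimate = 0.77*89 + 0.23*72.3 = 85.159
SE_est = SD * sqrt(rxx * (1 - rxx)) = 14.14 * sqrt(0.77 * 0.23) = 14.14 * sqrt(0.1771) = 5.950572
CI = T_est +/- z * SE_est, so width = 2 * z * SE_est = 2 * 2.576 * 5.950572
Width = 30.6573

30.6573


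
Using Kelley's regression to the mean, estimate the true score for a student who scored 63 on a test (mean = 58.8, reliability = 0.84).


T_est = rxx * X + (1 - rxx) * mean
T_est = 0.84 * 63 + 0.16 * 58.8
T_est = 52.92 + 9.408
T_est = 62.328

62.328


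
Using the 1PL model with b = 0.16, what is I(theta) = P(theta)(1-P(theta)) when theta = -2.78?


P = 1/(1+exp(-(-2.78-0.16))) = 0.0502
I = P*(1-P) = 0.0502 * 0.9498
I = 0.0477

0.0477


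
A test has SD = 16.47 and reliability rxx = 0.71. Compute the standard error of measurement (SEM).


SEM = SD * sqrt(1 - rxx)
SEM = 16.47 * sqrt(1 - 0.71)
SEM = 16.47 * sqrt(0.29) = 16.47 * 0.538516
SEM = 8.8694

8.8694


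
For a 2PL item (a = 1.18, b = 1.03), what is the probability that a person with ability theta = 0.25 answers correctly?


a*(theta - b) = 1.18 * (0.25 - 1.03) = -0.9204
exp(--0.9204) = 2.5103
P = 1 / (1 + 2.5103)
P = 0.2849

0.2849


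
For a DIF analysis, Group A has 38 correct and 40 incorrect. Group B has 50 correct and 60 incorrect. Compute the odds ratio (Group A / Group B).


Odds_A = 38/40 = 0.95
Odds_B = 50/60 = 0.8333
OR = Odds_A / Odds_B = 0.95 / 0.8333
Exactly, OR = (38 * 60) / (40 * 50) = 2280 / 2000
OR = 1.14

1.14


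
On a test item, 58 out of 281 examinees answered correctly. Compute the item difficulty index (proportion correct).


Item difficulty p = number correct / total examinees
p = 58 / 281
p = 0.2064

0.2064


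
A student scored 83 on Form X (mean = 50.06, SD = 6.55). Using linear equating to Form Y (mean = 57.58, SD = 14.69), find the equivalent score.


slope = SD_Y / SD_X = 14.69 / 6.55 ~ 2.2427
intercept = mean_Y - slope * mean_X = 57.58 - (14.69 / 6.55) * 50.06 ~ -54.692
Y = slope * X + intercept. To avoid rounding drift from the rounded slope/intercept, evaluate the equivalent form Y = mean_Y + SD_Y * (X - mean_X) / SD_X at full precision:
Y = 57.58 + 14.69 * (83 - 50.06) / 6.55
Y = 57.58 + 14.69 * 32.94 / 6.55
Y = 57.58 + 483.8886 / 6.55
Y = 57.58 + 73.8761
Y = 131.4561

131.4561


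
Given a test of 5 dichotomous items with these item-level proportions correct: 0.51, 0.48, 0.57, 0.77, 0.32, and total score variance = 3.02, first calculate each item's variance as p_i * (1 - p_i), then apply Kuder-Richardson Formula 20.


For each item, compute p_i * q_i:
  Item 1: 0.51 * 0.49 = 0.2499
  Item 2: 0.48 * 0.52 = 0.2496
  Item 3: 0.57 * 0.43 = 0.2451
  Item 4: 0.77 * 0.23 = 0.1771
  Item 5: 0.32 * 0.68 = 0.2176
Sum(p_i * q_i) = 0.2499 + 0.2496 + 0.2451 + 0.1771 + 0.2176 = 1.1393
KR-20 = (k/(k-1)) * (1 - Sum(p_i*q_i) / Var_total)
= (5/4) * (1 - 1.1393/3.02)
= 1.25 * 0.6227
KR-20 = 0.7784

0.7784


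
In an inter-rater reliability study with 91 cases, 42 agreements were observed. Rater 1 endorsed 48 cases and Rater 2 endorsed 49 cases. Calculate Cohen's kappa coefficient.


P_o = 42/91 = 0.461538
P_e = (48*49 + 43*42) / 8281 = 0.502113
kappa = (P_o - P_e) / (1 - P_e)
kappa = (0.461538 - 0.502113) / (1 - 0.502113)
kappa = -0.0815

-0.0815


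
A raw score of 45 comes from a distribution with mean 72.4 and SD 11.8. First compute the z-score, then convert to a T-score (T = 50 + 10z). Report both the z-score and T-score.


z = (X - mean) / SD = (45 - 72.4) / 11.8
z = -27.4 / 11.8
z = -2.322
T-score = T = 50 + 10z
Carry z at full precision (z = -27.4 / 11.8) into the conversion:
T-score = 50 + 10 * (-27.4 / 11.8) = 50 + -274 / 11.8
T-score = 50 + -23.2203
T-score = 26.7797

26.7797


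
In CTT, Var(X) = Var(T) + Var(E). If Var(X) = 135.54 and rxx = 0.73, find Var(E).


var_true = rxx * var_obs = 0.73 * 135.54 = 98.9442
var_error = var_obs - var_true
var_error = 135.54 - 98.9442
var_error = 36.5958

36.5958


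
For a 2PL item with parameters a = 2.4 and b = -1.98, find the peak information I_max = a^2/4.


For 2PL, max info at theta = b = -1.98
I_max = a^2 / 4 = 2.4^2 / 4
= 5.76 / 4
I_max = 1.44

1.44


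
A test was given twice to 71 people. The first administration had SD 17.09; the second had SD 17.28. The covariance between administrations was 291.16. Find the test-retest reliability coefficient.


r = cov(X,Y) / (SD_X * SD_Y)
r = 291.16 / (17.09 * 17.28)
r = 291.16 / 295.3152
r = 0.9859

0.9859


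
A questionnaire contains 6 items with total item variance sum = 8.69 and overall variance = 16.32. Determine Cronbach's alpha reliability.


alpha = (k/(k-1)) * (1 - sum(si^2)/s_total^2)
= (6/5) * (1 - 8.69/16.32)
alpha = 0.561

0.561


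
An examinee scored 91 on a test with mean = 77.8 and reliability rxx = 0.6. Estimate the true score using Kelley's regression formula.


T_est = rxx * X + (1 - rxx) * mean
T_est = 0.6 * 91 + 0.4 * 77.8
T_est = 54.6 + 31.12
T_est = 85.72

85.72


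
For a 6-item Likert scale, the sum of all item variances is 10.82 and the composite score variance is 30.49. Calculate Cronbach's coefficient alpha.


alpha = (k/(k-1)) * (1 - sum(si^2)/s_total^2)
= (6/5) * (1 - 10.82/30.49)
alpha = 0.7742

0.7742


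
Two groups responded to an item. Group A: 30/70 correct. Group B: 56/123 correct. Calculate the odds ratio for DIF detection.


Odds_A = 30/40 = 0.75
Odds_B = 56/67 = 0.8358
OR = Odds_A / Odds_B = 0.75 / 0.8358
Exactly, OR = (30 * 67) / (40 * 56) = 2010 / 2240
OR = 0.8973

0.8973


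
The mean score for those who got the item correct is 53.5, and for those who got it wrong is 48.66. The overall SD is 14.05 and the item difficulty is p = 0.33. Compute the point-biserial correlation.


q = 1 - p = 0.67
rpb = ((M1 - M0) / SD) * sqrt(p * q)
rpb = ((53.5 - 48.66) / 14.05) * sqrt(0.33 * 0.67)
rpb = 0.162

0.162


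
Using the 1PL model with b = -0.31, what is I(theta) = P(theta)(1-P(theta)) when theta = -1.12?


P = 1/(1+exp(-(-1.12--0.31))) = 0.3079
I = P*(1-P) = 0.3079 * 0.6921
I = 0.2131

0.2131


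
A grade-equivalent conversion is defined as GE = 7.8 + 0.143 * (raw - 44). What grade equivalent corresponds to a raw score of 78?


raw - median = 78 - 44 = 34
slope * diff = 0.143 * 34 = 4.862
GE = 7.8 + 4.862
GE = 12.662

12.662


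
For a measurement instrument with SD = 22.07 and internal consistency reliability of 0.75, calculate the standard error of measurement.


SEM = SD * sqrt(1 - rxx)
SEM = 22.07 * sqrt(1 - 0.75)
SEM = 22.07 * sqrt(0.25) = 22.07 * 0.5
SEM = 11.035

11.035


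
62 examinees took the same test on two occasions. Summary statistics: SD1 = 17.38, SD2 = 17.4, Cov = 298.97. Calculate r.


r = cov(X,Y) / (SD_X * SD_Y)
r = 298.97 / (17.38 * 17.4)
r = 298.97 / 302.412
r = 0.9886

0.9886


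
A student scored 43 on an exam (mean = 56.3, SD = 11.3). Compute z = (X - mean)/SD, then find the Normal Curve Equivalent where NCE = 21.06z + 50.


z = (X - mean) / SD = (43 - 56.3) / 11.3
z = -13.3 / 11.3
z = -1.177
NCE = NCE = 21.06z + 50
Carry z at full precision (z = -13.3 / 11.3) into the conversion:
NCE = 21.06 * (-13.3 / 11.3) + 50 = -280.098 / 11.3 + 50
NCE = -24.7874 + 50
NCE = 25.2126

25.2126


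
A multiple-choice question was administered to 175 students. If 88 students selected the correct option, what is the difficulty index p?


Item difficulty p = number correct / total examinees
p = 88 / 175
p = 0.5029

0.5029


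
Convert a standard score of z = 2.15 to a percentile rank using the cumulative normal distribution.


CDF(z) = 0.5 * (1 + erf(z/sqrt(2)))
erf(1.5203) = 0.9684
CDF = 0.9842
Percentile rank = 0.9842 * 100 = 98.42

98.42


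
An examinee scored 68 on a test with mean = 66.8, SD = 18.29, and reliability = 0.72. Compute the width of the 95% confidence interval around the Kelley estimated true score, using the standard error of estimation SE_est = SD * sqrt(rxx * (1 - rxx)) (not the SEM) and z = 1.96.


True score estimate = 0.72*68 + 0.28*66.8 = 67.664
SE_est = SD * sqrt(rxx * (1 - rxx)) = 18.29 * sqrt(0.72 * 0.28) = 18.29 * sqrt(0.2016) = 8.21219
CI = T_est +/- z * SE_est, so width = 2 * z * SE_est = 2 * 1.96 * 8.21219
Width = 32.1918

32.1918


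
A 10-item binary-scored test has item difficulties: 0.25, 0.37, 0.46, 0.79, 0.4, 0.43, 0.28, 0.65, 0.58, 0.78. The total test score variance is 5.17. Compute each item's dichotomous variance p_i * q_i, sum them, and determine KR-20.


For each item, compute p_i * q_i:
  Item 1: 0.25 * 0.75 = 0.1875
  Item 2: 0.37 * 0.63 = 0.2331
  Item 3: 0.46 * 0.54 = 0.2484
  Item 4: 0.79 * 0.21 = 0.1659
  Item 5: 0.4 * 0.6 = 0.24
  Item 6: 0.43 * 0.57 = 0.2451
  Item 7: 0.28 * 0.72 = 0.2016
  Item 8: 0.65 * 0.35 = 0.2275
  Item 9: 0.58 * 0.42 = 0.2436
  Item 10: 0.78 * 0.22 = 0.1716
Sum(p_i * q_i) = 0.1875 + 0.2331 + 0.2484 + 0.1659 + 0.24 + 0.2451 + 0.2016 + 0.2275 + 0.2436 + 0.1716 = 2.1643
KR-20 = (k/(k-1)) * (1 - Sum(p_i*q_i) / Var_total)
= (10/9) * (1 - 2.1643/5.17)
= 1.1111 * 0.5814
KR-20 = 0.646

0.646


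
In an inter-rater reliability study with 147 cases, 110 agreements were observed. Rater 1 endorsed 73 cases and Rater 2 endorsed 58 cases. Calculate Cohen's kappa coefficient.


P_o = 110/147 = 0.748299
P_e = (73*58 + 74*89) / 21609 = 0.500717
kappa = (P_o - P_e) / (1 - P_e)
kappa = (0.748299 - 0.500717) / (1 - 0.500717)
kappa = 0.4959

0.4959


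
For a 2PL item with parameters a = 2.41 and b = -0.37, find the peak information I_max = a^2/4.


For 2PL, max info at theta = b = -0.37
I_max = a^2 / 4 = 2.41^2 / 4
= 5.8081 / 4
I_max = 1.452

1.452


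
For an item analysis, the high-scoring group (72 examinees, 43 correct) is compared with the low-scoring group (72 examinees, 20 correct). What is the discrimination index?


p_upper = 43/72 = 0.5972
p_lower = 20/72 = 0.2778
D = 0.5972 - 0.2778 = 0.3194

0.3194


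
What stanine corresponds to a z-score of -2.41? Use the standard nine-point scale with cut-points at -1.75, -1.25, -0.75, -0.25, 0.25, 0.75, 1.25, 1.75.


Stanine boundaries: [-1.75, -1.25, -0.75, -0.25, 0.25, 0.75, 1.25, 1.75]
z = -2.41
Check each boundary:
  z < -1.75
  z < -1.25
  z < -0.75
  z < -0.25
  z < 0.25
  z < 0.75
  z < 1.25
  z < 1.75
Highest qualifying boundary gives stanine = 1

1


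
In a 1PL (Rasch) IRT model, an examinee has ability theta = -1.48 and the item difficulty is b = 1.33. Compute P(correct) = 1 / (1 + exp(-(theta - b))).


theta - b = -1.48 - 1.33 = -2.81
exp(-(theta - b)) = exp(2.81) = 16.6099
P = 1 / (1 + 16.6099)
P = 0.0568

0.0568


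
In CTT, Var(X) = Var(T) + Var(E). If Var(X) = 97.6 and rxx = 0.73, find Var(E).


var_true = rxx * var_obs = 0.73 * 97.6 = 71.248
var_error = var_obs - var_true
var_error = 97.6 - 71.248
var_error = 26.352

26.352


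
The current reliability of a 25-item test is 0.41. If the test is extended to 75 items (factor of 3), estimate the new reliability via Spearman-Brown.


r_new = (n * rxx) / (1 + (n-1) * rxx)
r_new = (3 * 0.41) / (1 + 2 * 0.41)
r_new = 1.23 / 1.82
r_new = 0.6758

0.6758


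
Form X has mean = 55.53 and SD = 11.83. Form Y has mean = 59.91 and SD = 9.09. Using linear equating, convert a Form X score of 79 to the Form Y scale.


slope = SD_Y / SD_X = 9.09 / 11.83 ~ 0.7684
intercept = mean_Y - slope * mean_X = 59.91 - (9.09 / 11.83) * 55.53 ~ 17.2416
Y = slope * X + intercept. To avoid rounding drift from the rounded slope/intercept, evaluate the equivalent form Y = mean_Y + SD_Y * (X - mean_X) / SD_X at full precision:
Y = 59.91 + 9.09 * (79 - 55.53) / 11.83
Y = 59.91 + 9.09 * 23.47 / 11.83
Y = 59.91 + 213.3423 / 11.83
Y = 59.91 + 18.034
Y = 77.944

77.944


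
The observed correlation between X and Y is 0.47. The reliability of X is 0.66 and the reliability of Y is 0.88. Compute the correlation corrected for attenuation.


r_corrected = rxy / sqrt(rxx * ryy)
= 0.47 / sqrt(0.66 * 0.88)
= 0.47 / sqrt(0.5808)
= 0.47 / 0.762102
r_corrected = 0.6167

0.6167


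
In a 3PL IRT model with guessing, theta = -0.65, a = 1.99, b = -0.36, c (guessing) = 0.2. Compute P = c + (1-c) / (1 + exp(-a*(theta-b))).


logit = 1.99*(-0.65 - -0.36) = -0.5771
P* = 1/(1 + exp(--0.5771)) = 0.3596
P = 0.2 + (1 - 0.2) * 0.3596
P = 0.4877

0.4877


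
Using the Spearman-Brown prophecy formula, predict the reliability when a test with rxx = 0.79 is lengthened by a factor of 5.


r_new = (n * rxx) / (1 + (n-1) * rxx)
r_new = (5 * 0.79) / (1 + 4 * 0.79)
r_new = 3.95 / 4.16
r_new = 0.9495

0.9495


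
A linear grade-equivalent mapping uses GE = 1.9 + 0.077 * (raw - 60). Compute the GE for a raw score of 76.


raw - median = 76 - 60 = 16
slope * diff = 0.077 * 16 = 1.232
GE = 1.9 + 1.232
GE = 3.132

3.132


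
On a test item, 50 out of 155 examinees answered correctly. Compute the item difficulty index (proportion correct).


Item difficulty p = number correct / total examinees
p = 50 / 155
p = 0.3226

0.3226


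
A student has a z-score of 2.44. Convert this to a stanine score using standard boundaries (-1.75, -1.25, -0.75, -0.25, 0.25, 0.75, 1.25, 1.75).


Stanine boundaries: [-1.75, -1.25, -0.75, -0.25, 0.25, 0.75, 1.25, 1.75]
z = 2.44
Check each boundary:
  z >= -1.75 -> could be stanine 2
  z >= -1.25 -> could be stanine 3
  z >= -0.75 -> could be stanine 4
  z >= -0.25 -> could be stanine 5
  z >= 0.25 -> could be stanine 6
  z >= 0.75 -> could be stanine 7
  z >= 1.25 -> could be stanine 8
  z >= 1.75 -> could be stanine 9
Highest qualifying boundary gives stanine = 9

9


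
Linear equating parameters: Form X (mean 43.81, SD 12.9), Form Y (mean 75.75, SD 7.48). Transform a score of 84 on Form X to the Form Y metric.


slope = SD_Y / SD_X = 7.48 / 12.9 ~ 0.5798
intercept = mean_Y - slope * mean_X = 75.75 - (7.48 / 12.9) * 43.81 ~ 50.347
Y = slope * X + intercept. To avoid rounding drift from the rounded slope/intercept, evaluate the equivalent form Y = mean_Y + SD_Y * (X - mean_X) / SD_X at full precision:
Y = 75.75 + 7.48 * (84 - 43.81) / 12.9
Y = 75.75 + 7.48 * 40.19 / 12.9
Y = 75.75 + 300.6212 / 12.9
Y = 75.75 + 23.304
Y = 99.054

99.054


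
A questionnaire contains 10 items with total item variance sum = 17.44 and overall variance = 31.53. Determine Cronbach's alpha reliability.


alpha = (k/(k-1)) * (1 - sum(si^2)/s_total^2)
= (10/9) * (1 - 17.44/31.53)
alpha = 0.4965

0.4965


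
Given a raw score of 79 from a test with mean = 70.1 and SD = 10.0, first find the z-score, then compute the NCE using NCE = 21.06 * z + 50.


z = (X - mean) / SD = (79 - 70.1) / 10.0
z = 8.9 / 10.0
z = 0.89
NCE = NCE = 21.06z + 50
Carry z at full precision (z = 8.9 / 10.0) into the conversion:
NCE = 21.06 * (8.9 / 10.0) + 50 = 187.434 / 10.0 + 50
NCE = 18.7434 + 50
NCE = 68.7434

68.7434


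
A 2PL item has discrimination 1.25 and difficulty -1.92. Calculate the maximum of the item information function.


For 2PL, max info at theta = b = -1.92
I_max = a^2 / 4 = 1.25^2 / 4
= 1.5625 / 4
I_max = 0.3906

0.3906


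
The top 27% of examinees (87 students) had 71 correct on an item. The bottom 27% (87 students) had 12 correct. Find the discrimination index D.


p_upper = 71/87 = 0.8161
p_lower = 12/87 = 0.1379
D = 0.8161 - 0.1379 = 0.6782

0.6782


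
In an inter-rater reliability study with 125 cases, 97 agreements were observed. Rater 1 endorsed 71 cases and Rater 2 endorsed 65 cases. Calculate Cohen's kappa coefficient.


P_o = 97/125 = 0.776
P_e = (71*65 + 54*60) / 15625 = 0.50272
kappa = (P_o - P_e) / (1 - P_e)
kappa = (0.776 - 0.50272) / (1 - 0.50272)
kappa = 0.5495

0.5495


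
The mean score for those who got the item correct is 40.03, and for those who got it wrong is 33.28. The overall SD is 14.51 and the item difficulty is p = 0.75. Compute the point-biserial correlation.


q = 1 - p = 0.25
rpb = ((M1 - M0) / SD) * sqrt(p * q)
rpb = ((40.03 - 33.28) / 14.51) * sqrt(0.75 * 0.25)
rpb = 0.2014

0.2014


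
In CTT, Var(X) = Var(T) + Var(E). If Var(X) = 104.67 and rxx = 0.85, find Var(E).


var_true = rxx * var_obs = 0.85 * 104.67 = 88.9695
var_error = var_obs - var_true
var_error = 104.67 - 88.9695
var_error = 15.7005

15.7005


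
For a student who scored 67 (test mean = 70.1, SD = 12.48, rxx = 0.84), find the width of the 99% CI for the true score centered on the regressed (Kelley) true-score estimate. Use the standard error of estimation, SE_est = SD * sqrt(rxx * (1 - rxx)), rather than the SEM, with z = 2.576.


True score estimate = 0.84*67 + 0.16*70.1 = 67.496
SE_est = SD * sqrt(rxx * (1 - rxx)) = 12.48 * sqrt(0.84 * 0.16) = 12.48 * sqrt(0.1344) = 4.575244
CI = T_est +/- z * SE_est, so width = 2 * z * SE_est = 2 * 2.576 * 4.575244
Width = 23.5717

23.5717


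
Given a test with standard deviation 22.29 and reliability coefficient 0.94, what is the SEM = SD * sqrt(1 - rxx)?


SEM = SD * sqrt(1 - rxx)
SEM = 22.29 * sqrt(1 - 0.94)
SEM = 22.29 * sqrt(0.06) = 22.29 * 0.244949
SEM = 5.4599

5.4599


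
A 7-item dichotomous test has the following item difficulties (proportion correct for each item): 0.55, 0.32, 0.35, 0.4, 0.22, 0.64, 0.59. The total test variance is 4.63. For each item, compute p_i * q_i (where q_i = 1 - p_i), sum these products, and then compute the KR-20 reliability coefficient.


For each item, compute p_i * q_i:
  Item 1: 0.55 * 0.45 = 0.2475
  Item 2: 0.32 * 0.68 = 0.2176
  Item 3: 0.35 * 0.65 = 0.2275
  Item 4: 0.4 * 0.6 = 0.24
  Item 5: 0.22 * 0.78 = 0.1716
  Item 6: 0.64 * 0.36 = 0.2304
  Item 7: 0.59 * 0.41 = 0.2419
Sum(p_i * q_i) = 0.2475 + 0.2176 + 0.2275 + 0.24 + 0.1716 + 0.2304 + 0.2419 = 1.5765
KR-20 = (k/(k-1)) * (1 - Sum(p_i*q_i) / Var_total)
= (7/6) * (1 - 1.5765/4.63)
= 1.1667 * 0.6595
KR-20 = 0.7694

0.7694


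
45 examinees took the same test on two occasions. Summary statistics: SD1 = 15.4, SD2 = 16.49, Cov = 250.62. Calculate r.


r = cov(X,Y) / (SD_X * SD_Y)
r = 250.62 / (15.4 * 16.49)
r = 250.62 / 253.946
r = 0.9869

0.9869


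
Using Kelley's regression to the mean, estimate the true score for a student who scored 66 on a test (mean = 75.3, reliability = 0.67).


T_est = rxx * X + (1 - rxx) * mean
T_est = 0.67 * 66 + 0.33 * 75.3
T_est = 44.22 + 24.849
T_est = 69.069

69.069


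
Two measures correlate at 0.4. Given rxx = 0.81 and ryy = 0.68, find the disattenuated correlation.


r_corrected = rxy / sqrt(rxx * ryy)
= 0.4 / sqrt(0.81 * 0.68)
= 0.4 / sqrt(0.5508)
= 0.4 / 0.742159
r_corrected = 0.539

0.539


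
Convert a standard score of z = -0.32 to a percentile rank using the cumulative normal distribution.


CDF(z) = 0.5 * (1 + erf(z/sqrt(2)))
erf(-0.2263) = -0.251
CDF = 0.3745
Percentile rank = 0.3745 * 100 = 37.45

37.45


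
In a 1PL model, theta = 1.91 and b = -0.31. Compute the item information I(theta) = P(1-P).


P = 1/(1+exp(-(1.91--0.31))) = 0.902
I = P*(1-P) = 0.902 * 0.098
I = 0.0884

0.0884


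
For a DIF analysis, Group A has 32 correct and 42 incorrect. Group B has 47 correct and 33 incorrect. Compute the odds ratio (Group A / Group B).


Odds_A = 32/42 = 0.7619
Odds_B = 47/33 = 1.4242
OR = Odds_A / Odds_B = 0.7619 / 1.4242
Exactly, OR = (32 * 33) / (42 * 47) = 1056 / 1974
OR = 0.535

0.535


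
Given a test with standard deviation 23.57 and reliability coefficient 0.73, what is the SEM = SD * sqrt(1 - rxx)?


SEM = SD * sqrt(1 - rxx)
SEM = 23.57 * sqrt(1 - 0.73)
SEM = 23.57 * sqrt(0.27) = 23.57 * 0.519615
SEM = 12.2473

12.2473


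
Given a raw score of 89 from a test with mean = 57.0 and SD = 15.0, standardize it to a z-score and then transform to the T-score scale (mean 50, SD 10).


z = (X - mean) / SD = (89 - 57.0) / 15.0
z = 32.0 / 15.0
z = 2.1333
T-score = T = 50 + 10z
Carry z at full precision (z = 32.0 / 15.0) into the conversion:
T-score = 50 + 10 * (32.0 / 15.0) = 50 + 320 / 15.0
T-score = 50 + 21.3333
T-score = 71.3333

71.3333


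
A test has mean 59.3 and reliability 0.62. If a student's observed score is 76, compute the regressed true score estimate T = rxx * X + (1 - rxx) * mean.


T_est = rxx * X + (1 - rxx) * mean
T_est = 0.62 * 76 + 0.38 * 59.3
T_est = 47.12 + 22.534
T_est = 69.654

69.654


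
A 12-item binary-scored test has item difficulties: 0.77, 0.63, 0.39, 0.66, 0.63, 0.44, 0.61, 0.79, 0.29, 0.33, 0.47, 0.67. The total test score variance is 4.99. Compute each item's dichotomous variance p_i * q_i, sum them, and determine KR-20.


For each item, compute p_i * q_i:
  Item 1: 0.77 * 0.23 = 0.1771
  Item 2: 0.63 * 0.37 = 0.2331
  Item 3: 0.39 * 0.61 = 0.2379
  Item 4: 0.66 * 0.34 = 0.2244
  Item 5: 0.63 * 0.37 = 0.2331
  Item 6: 0.44 * 0.56 = 0.2464
  Item 7: 0.61 * 0.39 = 0.2379
  Item 8: 0.79 * 0.21 = 0.1659
  Item 9: 0.29 * 0.71 = 0.2059
  Item 10: 0.33 * 0.67 = 0.2211
  Item 11: 0.47 * 0.53 = 0.2491
  Item 12: 0.67 * 0.33 = 0.2211
Sum(p_i * q_i) = 0.1771 + 0.2331 + 0.2379 + 0.2244 + 0.2331 + 0.2464 + 0.2379 + 0.1659 + 0.2059 + 0.2211 + 0.2491 + 0.2211 = 2.653
KR-20 = (k/(k-1)) * (1 - Sum(p_i*q_i) / Var_total)
= (12/11) * (1 - 2.653/4.99)
= 1.0909 * 0.4683
KR-20 = 0.5109

0.5109


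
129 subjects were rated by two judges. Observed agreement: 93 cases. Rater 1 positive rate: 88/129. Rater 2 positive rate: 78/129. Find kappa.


P_o = 93/129 = 0.72093
P_e = (88*78 + 41*51) / 16641 = 0.538129
kappa = (P_o - P_e) / (1 - P_e)
kappa = (0.72093 - 0.538129) / (1 - 0.538129)
kappa = 0.3958

0.3958


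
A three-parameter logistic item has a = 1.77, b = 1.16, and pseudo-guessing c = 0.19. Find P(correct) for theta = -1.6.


logit = 1.77*(-1.6 - 1.16) = -4.8852
P* = 1/(1 + exp(--4.8852)) = 0.0075
P = 0.19 + (1 - 0.19) * 0.0075
P = 0.1961

0.1961


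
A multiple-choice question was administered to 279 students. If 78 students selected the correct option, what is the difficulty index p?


Item difficulty p = number correct / total examinees
p = 78 / 279
p = 0.2796

0.2796


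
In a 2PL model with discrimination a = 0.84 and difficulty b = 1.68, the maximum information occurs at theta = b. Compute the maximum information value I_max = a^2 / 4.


For 2PL, max info at theta = b = 1.68
I_max = a^2 / 4 = 0.84^2 / 4
= 0.7056 / 4
I_max = 0.1764

0.1764


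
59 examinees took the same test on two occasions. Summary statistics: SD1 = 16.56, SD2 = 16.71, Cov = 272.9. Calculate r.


r = cov(X,Y) / (SD_X * SD_Y)
r = 272.9 / (16.56 * 16.71)
r = 272.9 / 276.7176
r = 0.9862

0.9862


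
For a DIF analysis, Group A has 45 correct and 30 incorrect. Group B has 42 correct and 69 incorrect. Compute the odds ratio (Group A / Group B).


Odds_A = 45/30 = 1.5
Odds_B = 42/69 = 0.6087
OR = Odds_A / Odds_B = 1.5 / 0.6087
Exactly, OR = (45 * 69) / (30 * 42) = 3105 / 1260
OR = 2.4643

2.4643


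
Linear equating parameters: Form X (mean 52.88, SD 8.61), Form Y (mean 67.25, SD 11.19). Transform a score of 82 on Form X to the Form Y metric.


slope = SD_Y / SD_X = 11.19 / 8.61 ~ 1.2997
intercept = mean_Y - slope * mean_X = 67.25 - (11.19 / 8.61) * 52.88 ~ -1.4756
Y = slope * X + intercept. To avoid rounding drift from the rounded slope/intercept, evaluate the equivalent form Y = mean_Y + SD_Y * (X - mean_X) / SD_X at full precision:
Y = 67.25 + 11.19 * (82 - 52.88) / 8.61
Y = 67.25 + 11.19 * 29.12 / 8.61
Y = 67.25 + 325.8528 / 8.61
Y = 67.25 + 37.8459
Y = 105.0959

105.0959


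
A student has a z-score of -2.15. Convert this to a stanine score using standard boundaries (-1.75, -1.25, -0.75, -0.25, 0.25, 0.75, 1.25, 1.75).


Stanine boundaries: [-1.75, -1.25, -0.75, -0.25, 0.25, 0.75, 1.25, 1.75]
z = -2.15
Check each boundary:
  z < -1.75
  z < -1.25
  z < -0.75
  z < -0.25
  z < 0.25
  z < 0.75
  z < 1.25
  z < 1.75
Highest qualifying boundary gives stanine = 1

1


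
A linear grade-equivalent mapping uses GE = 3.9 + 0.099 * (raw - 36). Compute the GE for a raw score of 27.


raw - median = 27 - 36 = -9
slope * diff = 0.099 * -9 = -0.891
GE = 3.9 + -0.891
GE = 3.009

3.009


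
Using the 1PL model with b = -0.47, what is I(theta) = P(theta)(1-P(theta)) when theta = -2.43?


P = 1/(1+exp(-(-2.43--0.47))) = 0.1235
I = P*(1-P) = 0.1235 * 0.8765
I = 0.1082

0.1082


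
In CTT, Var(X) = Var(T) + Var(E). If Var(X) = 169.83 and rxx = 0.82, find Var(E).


var_true = rxx * var_obs = 0.82 * 169.83 = 139.2606
var_error = var_obs - var_true
var_error = 169.83 - 139.2606
var_error = 30.5694

30.5694


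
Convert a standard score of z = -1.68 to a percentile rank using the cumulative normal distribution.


CDF(z) = 0.5 * (1 + erf(z/sqrt(2)))
erf(-1.1879) = -0.907
CDF = 0.0465
Percentile rank = 0.0465 * 100 = 4.65

4.65


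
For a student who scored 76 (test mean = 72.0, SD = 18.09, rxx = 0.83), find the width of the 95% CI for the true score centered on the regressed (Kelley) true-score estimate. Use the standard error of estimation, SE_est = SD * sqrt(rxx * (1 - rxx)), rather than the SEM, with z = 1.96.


True score estimate = 0.83*76 + 0.17*72.0 = 75.32
SE_est = SD * sqrt(rxx * (1 - rxx)) = 18.09 * sqrt(0.83 * 0.17) = 18.09 * sqrt(0.1411) = 6.795197
CI = T_est +/- z * SE_est, so width = 2 * z * SE_est = 2 * 1.96 * 6.795197
Width = 26.6372

26.6372


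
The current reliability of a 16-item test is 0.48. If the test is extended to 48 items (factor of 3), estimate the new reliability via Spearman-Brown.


r_new = (n * rxx) / (1 + (n-1) * rxx)
r_new = (3 * 0.48) / (1 + 2 * 0.48)
r_new = 1.44 / 1.96
r_new = 0.7347

0.7347


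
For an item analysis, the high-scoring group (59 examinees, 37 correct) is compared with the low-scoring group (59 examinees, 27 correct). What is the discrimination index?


p_upper = 37/59 = 0.6271
p_lower = 27/59 = 0.4576
D = 0.6271 - 0.4576 = 0.1695

0.1695


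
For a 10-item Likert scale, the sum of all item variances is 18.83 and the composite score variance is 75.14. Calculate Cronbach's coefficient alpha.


alpha = (k/(k-1)) * (1 - sum(si^2)/s_total^2)
= (10/9) * (1 - 18.83/75.14)
alpha = 0.8327

0.8327


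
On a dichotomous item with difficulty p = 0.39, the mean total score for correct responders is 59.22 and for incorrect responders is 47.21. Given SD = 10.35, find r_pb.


q = 1 - p = 0.61
rpb = ((M1 - M0) / SD) * sqrt(p * q)
rpb = ((59.22 - 47.21) / 10.35) * sqrt(0.39 * 0.61)
rpb = 0.566

0.566


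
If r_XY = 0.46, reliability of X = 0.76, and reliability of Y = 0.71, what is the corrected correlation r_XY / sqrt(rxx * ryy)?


r_corrected = rxy / sqrt(rxx * ryy)
= 0.46 / sqrt(0.76 * 0.71)
= 0.46 / sqrt(0.5396)
= 0.46 / 0.734575
r_corrected = 0.6262

0.6262


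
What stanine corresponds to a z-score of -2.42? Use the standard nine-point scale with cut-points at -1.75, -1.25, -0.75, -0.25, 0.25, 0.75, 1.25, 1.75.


Stanine boundaries: [-1.75, -1.25, -0.75, -0.25, 0.25, 0.75, 1.25, 1.75]
z = -2.42
Check each boundary:
  z < -1.75
  z < -1.25
  z < -0.75
  z < -0.25
  z < 0.25
  z < 0.75
  z < 1.25
  z < 1.75
Highest qualifying boundary gives stanine = 1

1


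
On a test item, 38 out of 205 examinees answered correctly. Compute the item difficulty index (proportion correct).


Item difficulty p = number correct / total examinees
p = 38 / 205
p = 0.1854

0.1854


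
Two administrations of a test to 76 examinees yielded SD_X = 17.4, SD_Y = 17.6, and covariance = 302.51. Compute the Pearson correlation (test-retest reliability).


r = cov(X,Y) / (SD_X * SD_Y)
r = 302.51 / (17.4 * 17.6)
r = 302.51 / 306.24
r = 0.9878

0.9878


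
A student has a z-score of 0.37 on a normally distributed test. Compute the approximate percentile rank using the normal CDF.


CDF(z) = 0.5 * (1 + erf(z/sqrt(2)))
erf(0.2616) = 0.2886
CDF = 0.6443
Percentile rank = 0.6443 * 100 = 64.43

64.43


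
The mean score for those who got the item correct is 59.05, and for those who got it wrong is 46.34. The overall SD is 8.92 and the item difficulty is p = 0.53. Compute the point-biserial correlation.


q = 1 - p = 0.47
rpb = ((M1 - M0) / SD) * sqrt(p * q)
rpb = ((59.05 - 46.34) / 8.92) * sqrt(0.53 * 0.47)
rpb = 0.7112

0.7112


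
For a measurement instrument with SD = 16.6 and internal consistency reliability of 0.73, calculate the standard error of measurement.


SEM = SD * sqrt(1 - rxx)
SEM = 16.6 * sqrt(1 - 0.73)
SEM = 16.6 * sqrt(0.27) = 16.6 * 0.519615
SEM = 8.6256

8.6256


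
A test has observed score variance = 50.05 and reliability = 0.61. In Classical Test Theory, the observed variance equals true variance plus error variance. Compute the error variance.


var_true = rxx * var_obs = 0.61 * 50.05 = 30.5305
var_error = var_obs - var_true
var_error = 50.05 - 30.5305
var_error = 19.5195

19.5195


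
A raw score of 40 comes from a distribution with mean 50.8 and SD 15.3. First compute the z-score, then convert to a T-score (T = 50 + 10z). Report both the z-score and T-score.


z = (X - mean) / SD = (40 - 50.8) / 15.3
z = -10.8 / 15.3
z = -0.7059
T-score = T = 50 + 10z
Carry z at full precision (z = -10.8 / 15.3) into the conversion:
T-score = 50 + 10 * (-10.8 / 15.3) = 50 + -108 / 15.3
T-score = 50 + -7.0588
T-score = 42.9412

42.9412


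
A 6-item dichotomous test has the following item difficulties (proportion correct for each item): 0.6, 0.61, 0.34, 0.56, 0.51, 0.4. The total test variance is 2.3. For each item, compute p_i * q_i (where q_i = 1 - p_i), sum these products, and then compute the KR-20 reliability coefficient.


For each item, compute p_i * q_i:
  Item 1: 0.6 * 0.4 = 0.24
  Item 2: 0.61 * 0.39 = 0.2379
  Item 3: 0.34 * 0.66 = 0.2244
  Item 4: 0.56 * 0.44 = 0.2464
  Item 5: 0.51 * 0.49 = 0.2499
  Item 6: 0.4 * 0.6 = 0.24
Sum(p_i * q_i) = 0.24 + 0.2379 + 0.2244 + 0.2464 + 0.2499 + 0.24 = 1.4386
KR-20 = (k/(k-1)) * (1 - Sum(p_i*q_i) / Var_total)
= (6/5) * (1 - 1.4386/2.3)
= 1.2 * 0.3745
KR-20 = 0.4494

0.4494


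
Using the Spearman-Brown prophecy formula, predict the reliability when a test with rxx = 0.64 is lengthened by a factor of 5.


r_new = (n * rxx) / (1 + (n-1) * rxx)
r_new = (5 * 0.64) / (1 + 4 * 0.64)
r_new = 3.2 / 3.56
r_new = 0.8989

0.8989


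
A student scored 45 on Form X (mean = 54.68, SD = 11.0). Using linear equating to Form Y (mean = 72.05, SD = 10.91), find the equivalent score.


slope = SD_Y / SD_X = 10.91 / 11.0 ~ 0.9918
intercept = mean_Y - slope * mean_X = 72.05 - (10.91 / 11.0) * 54.68 ~ 17.8174
Y = slope * X + intercept. To avoid rounding drift from the rounded slope/intercept, evaluate the equivalent form Y = mean_Y + SD_Y * (X - mean_X) / SD_X at full precision:
Y = 72.05 + 10.91 * (45 - 54.68) / 11.0
Y = 72.05 - 10.91 * 9.68 / 11.0
Y = 72.05 - 105.6088 / 11.0
Y = 72.05 - 9.6008
Y = 62.4492

62.4492


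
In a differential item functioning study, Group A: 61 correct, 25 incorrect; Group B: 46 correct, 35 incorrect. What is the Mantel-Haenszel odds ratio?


Odds_A = 61/25 = 2.44
Odds_B = 46/35 = 1.3143
OR = Odds_A / Odds_B = 2.44 / 1.3143
Exactly, OR = (61 * 35) / (25 * 46) = 2135 / 1150
OR = 1.8565

1.8565


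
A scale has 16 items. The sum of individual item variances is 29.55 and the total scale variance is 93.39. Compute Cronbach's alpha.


alpha = (k/(k-1)) * (1 - sum(si^2)/s_total^2)
= (16/15) * (1 - 29.55/93.39)
alpha = 0.7292

0.7292


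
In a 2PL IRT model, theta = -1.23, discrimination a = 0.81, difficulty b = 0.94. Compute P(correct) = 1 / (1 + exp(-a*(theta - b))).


a*(theta - b) = 0.81 * (-1.23 - 0.94) = -1.7577
exp(--1.7577) = 5.7991
P = 1 / (1 + 5.7991)
P = 0.1471

0.1471


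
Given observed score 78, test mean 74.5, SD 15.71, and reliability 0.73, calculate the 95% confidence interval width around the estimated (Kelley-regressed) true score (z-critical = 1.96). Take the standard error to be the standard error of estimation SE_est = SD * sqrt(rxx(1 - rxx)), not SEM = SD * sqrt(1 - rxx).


True score estimate = 0.73*78 + 0.27*74.5 = 77.055
SE_est = SD * sqrt(rxx * (1 - rxx)) = 15.71 * sqrt(0.73 * 0.27) = 15.71 * sqrt(0.1971) = 6.974603
CI = T_est +/- z * SE_est, so width = 2 * z * SE_est = 2 * 1.96 * 6.974603
Width = 27.3404

27.3404


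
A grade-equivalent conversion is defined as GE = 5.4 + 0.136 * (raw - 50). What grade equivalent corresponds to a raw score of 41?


raw - median = 41 - 50 = -9
slope * diff = 0.136 * -9 = -1.224
GE = 5.4 + -1.224
GE = 4.176

4.176


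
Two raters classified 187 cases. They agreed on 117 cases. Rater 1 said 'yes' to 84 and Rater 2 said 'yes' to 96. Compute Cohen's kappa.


P_o = 117/187 = 0.625668
P_e = (84*96 + 103*91) / 34969 = 0.498642
kappa = (P_o - P_e) / (1 - P_e)
kappa = (0.625668 - 0.498642) / (1 - 0.498642)
kappa = 0.2534

0.2534


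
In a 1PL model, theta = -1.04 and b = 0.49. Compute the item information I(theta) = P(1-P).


P = 1/(1+exp(-(-1.04-0.49))) = 0.178
I = P*(1-P) = 0.178 * 0.822
I = 0.1463

0.1463


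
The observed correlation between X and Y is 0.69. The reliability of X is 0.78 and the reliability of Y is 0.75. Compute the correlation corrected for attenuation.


r_corrected = rxy / sqrt(rxx * ryy)
= 0.69 / sqrt(0.78 * 0.75)
= 0.69 / sqrt(0.585)
= 0.69 / 0.764853
r_corrected = 0.9021

0.9021


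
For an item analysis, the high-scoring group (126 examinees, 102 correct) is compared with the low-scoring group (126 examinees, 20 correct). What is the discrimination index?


p_upper = 102/126 = 0.8095
p_lower = 20/126 = 0.1587
D = 0.8095 - 0.1587 = 0.6508

0.6508


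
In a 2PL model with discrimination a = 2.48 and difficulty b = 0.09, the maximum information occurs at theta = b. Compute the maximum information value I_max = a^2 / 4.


For 2PL, max info at theta = b = 0.09
I_max = a^2 / 4 = 2.48^2 / 4
= 6.1504 / 4
I_max = 1.5376

1.5376


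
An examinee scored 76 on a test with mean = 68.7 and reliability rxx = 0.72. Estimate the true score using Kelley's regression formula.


T_est = rxx * X + (1 - rxx) * mean
T_est = 0.72 * 76 + 0.28 * 68.7
T_est = 54.72 + 19.236
T_est = 73.956

73.956


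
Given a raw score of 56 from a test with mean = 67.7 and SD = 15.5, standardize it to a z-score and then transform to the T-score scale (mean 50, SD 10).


z = (X - mean) / SD = (56 - 67.7) / 15.5
z = -11.7 / 15.5
z = -0.7548
T-score = T = 50 + 10z
Carry z at full precision (z = -11.7 / 15.5) into the conversion:
T-score = 50 + 10 * (-11.7 / 15.5) = 50 + -117 / 15.5
T-score = 50 + -7.5484
T-score = 42.4516

42.4516


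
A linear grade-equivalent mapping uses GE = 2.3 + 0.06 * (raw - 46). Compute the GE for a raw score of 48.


raw - median = 48 - 46 = 2
slope * diff = 0.06 * 2 = 0.12
GE = 2.3 + 0.12
GE = 2.42

2.42


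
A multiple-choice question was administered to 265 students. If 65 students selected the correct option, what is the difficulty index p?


Item difficulty p = number correct / total examinees
p = 65 / 265
p = 0.2453

0.2453


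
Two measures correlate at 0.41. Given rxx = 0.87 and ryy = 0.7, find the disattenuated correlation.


r_corrected = rxy / sqrt(rxx * ryy)
= 0.41 / sqrt(0.87 * 0.7)
= 0.41 / sqrt(0.609)
= 0.41 / 0.780385
r_corrected = 0.5254

0.5254


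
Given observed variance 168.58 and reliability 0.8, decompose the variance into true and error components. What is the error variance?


var_true = rxx * var_obs = 0.8 * 168.58 = 134.864
var_error = var_obs - var_true
var_error = 168.58 - 134.864
var_error = 33.716

33.716


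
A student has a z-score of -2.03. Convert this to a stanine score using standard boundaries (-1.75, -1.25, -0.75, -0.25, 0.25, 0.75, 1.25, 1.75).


Stanine boundaries: [-1.75, -1.25, -0.75, -0.25, 0.25, 0.75, 1.25, 1.75]
z = -2.03
Check each boundary:
  z < -1.75
  z < -1.25
  z < -0.75
  z < -0.25
  z < 0.25
  z < 0.75
  z < 1.25
  z < 1.75
Highest qualifying boundary gives stanine = 1

1


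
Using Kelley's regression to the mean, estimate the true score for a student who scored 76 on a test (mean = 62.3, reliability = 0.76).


T_est = rxx * X + (1 - rxx) * mean
T_est = 0.76 * 76 + 0.24 * 62.3
T_est = 57.76 + 14.952
T_est = 72.712

72.712


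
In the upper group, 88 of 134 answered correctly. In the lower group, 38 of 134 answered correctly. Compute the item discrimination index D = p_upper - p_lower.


p_upper = 88/134 = 0.6567
p_lower = 38/134 = 0.2836
D = 0.6567 - 0.2836 = 0.3731

0.3731


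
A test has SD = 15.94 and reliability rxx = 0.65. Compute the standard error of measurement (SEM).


SEM = SD * sqrt(1 - rxx)
SEM = 15.94 * sqrt(1 - 0.65)
SEM = 15.94 * sqrt(0.35) = 15.94 * 0.591608
SEM = 9.4302

9.4302


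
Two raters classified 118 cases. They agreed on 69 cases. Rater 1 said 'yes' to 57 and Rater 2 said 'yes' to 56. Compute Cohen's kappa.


P_o = 69/118 = 0.584746
P_e = (57*56 + 61*62) / 13924 = 0.500862
kappa = (P_o - P_e) / (1 - P_e)
kappa = (0.584746 - 0.500862) / (1 - 0.500862)
kappa = 0.1681

0.1681


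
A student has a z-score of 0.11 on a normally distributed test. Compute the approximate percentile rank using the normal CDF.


CDF(z) = 0.5 * (1 + erf(z/sqrt(2)))
erf(0.0778) = 0.0876
CDF = 0.5438
Percentile rank = 0.5438 * 100 = 54.38

54.38


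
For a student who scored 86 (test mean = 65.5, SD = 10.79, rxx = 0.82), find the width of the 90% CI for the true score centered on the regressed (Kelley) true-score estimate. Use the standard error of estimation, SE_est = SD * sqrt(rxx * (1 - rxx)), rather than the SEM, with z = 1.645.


True score estimate = 0.82*86 + 0.18*65.5 = 82.31
SE_est = SD * sqrt(rxx * (1 - rxx)) = 10.79 * sqrt(0.82 * 0.18) = 10.79 * sqrt(0.1476) = 4.145383
CI = T_est +/- z * SE_est, so width = 2 * z * SE_est = 2 * 1.645 * 4.145383
Width = 13.6383

13.6383


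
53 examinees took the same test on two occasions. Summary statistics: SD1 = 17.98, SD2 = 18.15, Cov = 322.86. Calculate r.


r = cov(X,Y) / (SD_X * SD_Y)
r = 322.86 / (17.98 * 18.15)
r = 322.86 / 326.337
r = 0.9893

0.9893
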